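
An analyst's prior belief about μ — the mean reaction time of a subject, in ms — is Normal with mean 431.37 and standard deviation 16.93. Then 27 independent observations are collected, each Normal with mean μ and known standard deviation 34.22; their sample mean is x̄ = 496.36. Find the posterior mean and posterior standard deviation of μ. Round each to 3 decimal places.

With known σ, the Normal prior is conjugate. Weight on the data is w = (n/σ²)/(n/σ² + 1/τ₀²) = 0.0230571/(0.0230571+0.00348888) = 0.86857.
Posterior mean = w·x̄ + (1−w)·μ₀ = 0.86857·496.36 + 0.13143·431.37 = 487.818. Posterior variance = 1/(0.0230571+0.00348888) = 37.6706, so SD = 6.138.

Posterior mean ≈ 487.818; posterior SD ≈ 6.138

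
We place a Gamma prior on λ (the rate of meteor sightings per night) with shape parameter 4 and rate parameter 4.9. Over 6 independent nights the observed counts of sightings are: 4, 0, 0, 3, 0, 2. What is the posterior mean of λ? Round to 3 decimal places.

The Poisson likelihood adds the total count to the shape and the number of exposure periods to the rate. Here ∑xᵢ = 9 and n = 6, so shape 4→13 and rate 4.9→10.9.
E[λ | data] = 13/10.9 = 1.193.

Posterior mean ≈ 1.193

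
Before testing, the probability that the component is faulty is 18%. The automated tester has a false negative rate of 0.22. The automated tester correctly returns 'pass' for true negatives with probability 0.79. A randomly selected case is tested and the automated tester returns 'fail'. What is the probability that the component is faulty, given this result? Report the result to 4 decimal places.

P(H | E) ≈ 0.4491

Write H for 'the component is faulty'. Prior odds H:¬H = 0.18/0.82 = 0.21951. For the 'fail' outcome, the likelihood ratio is 0.78/0.21 = 3.7143.
Posterior odds = 0.21951 × 3.7143 = 0.81533, so P(H|E) = 0.81533/(1+0.81533) = 0.4491.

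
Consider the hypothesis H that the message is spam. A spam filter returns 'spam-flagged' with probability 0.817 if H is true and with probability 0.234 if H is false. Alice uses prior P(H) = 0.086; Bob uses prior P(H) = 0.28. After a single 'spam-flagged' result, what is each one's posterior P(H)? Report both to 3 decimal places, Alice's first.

P('+'|H) = 0.817, P('+'|¬H) = 0.234.
Alice: numerator 0.817·0.086 = 0.070262; evidence = 0.070262+0.234·0.914 = 0.28414; posterior = 0.247.
Bob: numerator 0.817·0.28 = 0.22876; evidence = 0.22876+0.234·0.72 = 0.39724; posterior = 0.576.

Alice: 0.247; Bob: 0.576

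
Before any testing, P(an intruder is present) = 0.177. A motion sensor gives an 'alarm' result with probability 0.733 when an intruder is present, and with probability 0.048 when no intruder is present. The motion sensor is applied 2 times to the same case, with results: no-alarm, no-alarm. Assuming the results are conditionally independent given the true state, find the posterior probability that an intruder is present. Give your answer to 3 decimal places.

Posterior P(H) ≈ 0.017

Let H be the event that an intruder is present; start with P(H) = 0.177. P('alarm'|H) = 0.733, P('alarm'|¬H) = 0.048.
Update on result 1 ('no-alarm'): P(H) ← 0.267·0.1770 / (0.267·0.1770 + 0.952·0.8230) = 0.047259/0.83076 = 0.0569.
Update on result 2 ('no-alarm'): P(H) ← 0.267·0.0569 / (0.267·0.0569 + 0.952·0.9431) = 0.015189/0.91303 = 0.0166.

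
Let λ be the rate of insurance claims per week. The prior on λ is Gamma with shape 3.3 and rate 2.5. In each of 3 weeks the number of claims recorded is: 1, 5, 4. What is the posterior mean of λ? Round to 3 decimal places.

Posterior mean ≈ 2.418

Total count ∑xᵢ = 10 over n = 3 weeks.
Gamma is conjugate to the Poisson likelihood: posterior is Gamma(shape = 3.3+10 = 13.3, rate = 2.5+3 = 5.5).
E[λ | data] = 13.3/5.5 = 2.418.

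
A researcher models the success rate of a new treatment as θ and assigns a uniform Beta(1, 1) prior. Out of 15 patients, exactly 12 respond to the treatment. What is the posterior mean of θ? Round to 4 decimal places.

The binomial likelihood is conjugate to the Beta prior: with 12 successes and 3 failures, the posterior is Beta(1+12, 1+3) = Beta(13, 4).
E[θ | data] = 13/(13+4) = 0.7647.

Posterior mean ≈ 0.7647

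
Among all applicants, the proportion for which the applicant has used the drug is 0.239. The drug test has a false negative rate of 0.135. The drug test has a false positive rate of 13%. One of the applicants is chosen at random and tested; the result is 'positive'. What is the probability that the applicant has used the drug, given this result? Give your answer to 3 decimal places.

P(H | E) ≈ 0.676

Write H for 'the applicant has used the drug'. Prior odds H:¬H = 0.239/0.761 = 0.31406. For the 'positive' outcome, the likelihood ratio is 0.865/0.13 = 6.6538.
Posterior odds = 0.31406 × 6.6538 = 2.0897, so P(H|E) = 2.0897/(1+2.0897) = 0.676.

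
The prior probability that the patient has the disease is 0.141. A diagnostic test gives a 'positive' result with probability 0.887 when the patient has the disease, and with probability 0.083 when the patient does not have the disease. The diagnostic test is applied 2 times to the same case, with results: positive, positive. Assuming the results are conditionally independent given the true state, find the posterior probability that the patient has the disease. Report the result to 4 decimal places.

Let H be the event that the patient has the disease; start with P(H) = 0.141. P('positive'|H) = 0.887, P('positive'|¬H) = 0.083.
Update on result 1 ('positive'): P(H) ← 0.887·0.1410 / (0.887·0.1410 + 0.083·0.8590) = 0.12507/0.19636 = 0.6369.
Update on result 2 ('positive'): P(H) ← 0.887·0.6369 / (0.887·0.6369 + 0.083·0.3631) = 0.56494/0.59508 = 0.9494.

Posterior P(H) ≈ 0.9494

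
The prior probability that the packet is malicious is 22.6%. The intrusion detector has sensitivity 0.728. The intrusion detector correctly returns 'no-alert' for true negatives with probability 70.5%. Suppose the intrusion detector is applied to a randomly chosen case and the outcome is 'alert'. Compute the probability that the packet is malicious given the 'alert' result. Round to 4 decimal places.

P(H | E) ≈ 0.4188

Write H for 'the packet is malicious'. Prior odds H:¬H = 0.226/0.774 = 0.29199. For the 'alert' outcome, the likelihood ratio is 0.728/0.295 = 2.4678.
Posterior odds = 0.29199 × 2.4678 = 0.72057, so P(H|E) = 0.72057/(1+0.72057) = 0.4188.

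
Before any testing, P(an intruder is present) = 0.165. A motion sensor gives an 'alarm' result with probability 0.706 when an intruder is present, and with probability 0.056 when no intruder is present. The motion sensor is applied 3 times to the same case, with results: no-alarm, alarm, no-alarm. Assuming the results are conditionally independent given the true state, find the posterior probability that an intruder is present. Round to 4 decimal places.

Let H be the event that an intruder is present; start with P(H) = 0.165. P('alarm'|H) = 0.706, P('alarm'|¬H) = 0.056.
Update on result 1 ('no-alarm'): P(H) ← 0.294·0.1650 / (0.294·0.1650 + 0.944·0.8350) = 0.048510/0.83675 = 0.0580.
Update on result 2 ('alarm'): P(H) ← 0.706·0.0580 / (0.706·0.0580 + 0.056·0.9420) = 0.040930/0.093683 = 0.4369.
Update on result 3 ('no-alarm'): P(H) ← 0.294·0.4369 / (0.294·0.4369 + 0.944·0.5631) = 0.12845/0.66002 = 0.1946.

Posterior P(H) ≈ 0.1946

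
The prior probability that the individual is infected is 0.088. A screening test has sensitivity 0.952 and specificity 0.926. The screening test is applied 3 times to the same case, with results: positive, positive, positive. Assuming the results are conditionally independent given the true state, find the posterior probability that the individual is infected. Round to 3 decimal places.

Posterior P(H) ≈ 0.995

Let H be the event that the individual is infected; start with P(H) = 0.088. P('positive'|H) = 0.952, P('positive'|¬H) = 0.074.
Update on result 1 ('positive'): P(H) ← 0.952·0.0880 / (0.952·0.0880 + 0.074·0.9120) = 0.083776/0.15126 = 0.5538.
Update on result 2 ('positive'): P(H) ← 0.952·0.5538 / (0.952·0.5538 + 0.074·0.4462) = 0.52726/0.56027 = 0.9411.
Update on result 3 ('positive'): P(H) ← 0.952·0.9411 / (0.952·0.9411 + 0.074·0.0589) = 0.89590/0.90026 = 0.9952.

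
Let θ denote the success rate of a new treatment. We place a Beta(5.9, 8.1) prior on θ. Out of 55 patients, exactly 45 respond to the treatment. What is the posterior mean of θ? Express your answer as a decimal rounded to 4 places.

Posterior mean ≈ 0.7377

The binomial likelihood is conjugate to the Beta prior: with 45 successes and 10 failures, the posterior is Beta(5.9+45, 8.1+10) = Beta(50.9, 18.1).
E[θ | data] = 50.9/(50.9+18.1) = 0.7377.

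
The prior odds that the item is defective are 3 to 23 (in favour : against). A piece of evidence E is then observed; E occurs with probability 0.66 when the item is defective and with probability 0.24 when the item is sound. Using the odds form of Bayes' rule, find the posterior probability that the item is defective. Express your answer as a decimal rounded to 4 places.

Prior odds = 3/23 = 0.13043. In log-odds, ln(0.13043) = -2.0369.
Add log likelihood ratio: ln(2.7500) = 1.0116.
Posterior log-odds = -1.0253, so posterior odds = exp(-1.0253) = 0.35870. Converting, P(H|E) = 0.35870/1.3587 = 0.2640.

Posterior probability ≈ 0.2640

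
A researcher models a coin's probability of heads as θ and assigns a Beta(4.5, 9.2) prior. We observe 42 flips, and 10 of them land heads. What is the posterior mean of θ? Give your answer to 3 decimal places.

Observing 10 successes and 32 failures updates Beta(4.5, 9.2) by adding the success and failure counts to the two shape parameters: α = 4.5+10 = 14.5, β = 9.2+32 = 41.2.
Posterior mean = α/(α+β) = 14.5/55.7 = 0.260.

Posterior mean ≈ 0.260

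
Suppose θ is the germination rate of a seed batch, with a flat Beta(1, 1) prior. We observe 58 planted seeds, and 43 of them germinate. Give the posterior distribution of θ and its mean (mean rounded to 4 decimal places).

The binomial likelihood is conjugate to the Beta prior: with 43 successes and 15 failures, the posterior is Beta(1+43, 1+15) = Beta(44, 16).
E[θ | data] = 44/(44+16) = 0.7333.

Posterior: Beta(44, 16); mean ≈ 0.7333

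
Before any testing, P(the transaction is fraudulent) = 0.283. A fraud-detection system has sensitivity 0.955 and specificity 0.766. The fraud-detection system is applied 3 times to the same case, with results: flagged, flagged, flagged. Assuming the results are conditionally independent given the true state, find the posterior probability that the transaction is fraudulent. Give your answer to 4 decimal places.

Posterior P(H) ≈ 0.9641

Let H be the event that the transaction is fraudulent; start with P(H) = 0.283. P('flagged'|H) = 0.955, P('flagged'|¬H) = 0.234.
Update on result 1 ('flagged'): P(H) ← 0.955·0.2830 / (0.955·0.2830 + 0.234·0.7170) = 0.27026/0.43804 = 0.6170.
Update on result 2 ('flagged'): P(H) ← 0.955·0.6170 / (0.955·0.6170 + 0.234·0.3830) = 0.58922/0.67884 = 0.8680.
Update on result 3 ('flagged'): P(H) ← 0.955·0.8680 / (0.955·0.8680 + 0.234·0.1320) = 0.82891/0.85981 = 0.9641.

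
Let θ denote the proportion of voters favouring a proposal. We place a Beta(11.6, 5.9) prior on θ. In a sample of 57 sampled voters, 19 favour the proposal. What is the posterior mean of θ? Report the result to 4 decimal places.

Posterior mean ≈ 0.4107

The binomial likelihood is conjugate to the Beta prior: with 19 successes and 38 failures, the posterior is Beta(11.6+19, 5.9+38) = Beta(30.6, 43.9).
Posterior mean = α/(α+β) = 30.6/74.5 = 0.4107.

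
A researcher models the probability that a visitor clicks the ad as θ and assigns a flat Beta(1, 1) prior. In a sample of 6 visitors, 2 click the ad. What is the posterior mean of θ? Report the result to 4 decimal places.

Observing 2 successes and 4 failures updates Beta(1, 1) by adding the success and failure counts to the two shape parameters: α = 1+2 = 3, β = 1+4 = 5.
Posterior mean = α/(α+β) = 3/8 = 0.3750.

Posterior mean ≈ 0.3750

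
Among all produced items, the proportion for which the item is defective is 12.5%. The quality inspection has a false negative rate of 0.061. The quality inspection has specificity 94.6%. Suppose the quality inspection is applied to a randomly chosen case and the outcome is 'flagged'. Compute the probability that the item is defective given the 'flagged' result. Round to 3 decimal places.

Write H for 'the item is defective'. Prior odds H:¬H = 0.125/0.875 = 0.14286. For the 'flagged' outcome, the likelihood ratio is 0.939/0.054 = 17.389.
Posterior odds = 0.14286 × 17.389 = 2.4841, so P(H|E) = 2.4841/(1+2.4841) = 0.713.

P(H | E) ≈ 0.713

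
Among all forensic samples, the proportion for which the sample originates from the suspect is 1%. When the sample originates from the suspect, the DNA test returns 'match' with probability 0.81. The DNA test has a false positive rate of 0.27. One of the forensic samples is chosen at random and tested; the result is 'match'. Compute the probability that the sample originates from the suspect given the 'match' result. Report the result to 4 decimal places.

Write H for 'the sample originates from the suspect'. Prior odds H:¬H = 0.01/0.99 = 0.010101. For the 'match' outcome, the likelihood ratio is 0.81/0.27 = 3.0000.
Posterior odds = 0.010101 × 3.0000 = 0.030303, so P(H|E) = 0.030303/(1+0.030303) = 0.0294.

P(H | E) ≈ 0.0294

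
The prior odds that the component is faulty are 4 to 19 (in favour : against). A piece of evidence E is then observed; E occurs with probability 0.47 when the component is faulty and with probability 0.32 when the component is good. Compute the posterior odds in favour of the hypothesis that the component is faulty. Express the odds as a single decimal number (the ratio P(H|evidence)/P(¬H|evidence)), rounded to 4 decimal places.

Posterior odds ≈ 0.3092

Prior odds = 4/19 = 0.21053. In log-odds, ln(0.21053) = -1.5581.
Add log likelihood ratio: ln(1.4687) = 0.38441.
Posterior log-odds = -1.1737, so posterior odds = exp(-1.1737) = 0.30921.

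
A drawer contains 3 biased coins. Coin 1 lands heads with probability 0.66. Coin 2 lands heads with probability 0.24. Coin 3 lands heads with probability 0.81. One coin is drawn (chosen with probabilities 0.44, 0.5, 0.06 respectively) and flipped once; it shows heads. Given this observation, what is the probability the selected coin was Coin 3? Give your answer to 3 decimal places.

P(heads|C1) = 0.66; P(heads|C2) = 0.24; P(heads|C3) = 0.81.
Prior × likelihood for each source: 0.44·0.66=0.2904, 0.5·0.24=0.1200, 0.06·0.81=0.04860. Summing gives P(heads) = 0.45900.
P(Coin 3 | heads) = 0.04860 / 0.45900 = 0.106.

Posterior probability ≈ 0.106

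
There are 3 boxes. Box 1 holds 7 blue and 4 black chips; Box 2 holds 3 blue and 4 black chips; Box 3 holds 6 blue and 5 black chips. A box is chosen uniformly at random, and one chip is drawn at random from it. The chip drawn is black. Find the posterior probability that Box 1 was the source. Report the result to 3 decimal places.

Posterior probability ≈ 0.262

P(black|Box 1) = 0.3636; P(black|Box 2) = 0.5714; P(black|Box 3) = 0.4545.
Prior × likelihood for each source: 0.333333·0.3636=0.1212, 0.333333·0.5714=0.1905, 0.333333·0.4545=0.1515. Summing gives P(black) = 0.46320.
P(Box 1 | black) = 0.1212 / 0.46320 = 0.262.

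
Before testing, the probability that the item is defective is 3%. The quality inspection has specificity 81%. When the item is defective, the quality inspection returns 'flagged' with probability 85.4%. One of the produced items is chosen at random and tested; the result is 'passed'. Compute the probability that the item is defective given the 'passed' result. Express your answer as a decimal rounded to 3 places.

Write H for 'the item is defective'. Prior odds H:¬H = 0.03/0.97 = 0.030928. For the 'passed' outcome, the likelihood ratio is 0.146/0.81 = 0.18025.
Posterior odds = 0.030928 × 0.18025 = 0.0055746, so P(H|E) = 0.0055746/(1+0.0055746) = 0.006.

P(H | E) ≈ 0.006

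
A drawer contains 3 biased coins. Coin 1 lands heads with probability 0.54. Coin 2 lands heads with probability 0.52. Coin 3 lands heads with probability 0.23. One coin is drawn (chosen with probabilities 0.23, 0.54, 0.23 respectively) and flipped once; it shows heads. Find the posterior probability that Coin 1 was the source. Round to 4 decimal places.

Tabulate prior·likelihood by source: [1] prior 0.23, lik 0.54, product 0.1242; [2] prior 0.54, lik 0.52, product 0.2808; [3] prior 0.23, lik 0.23, product 0.05290.
Normalizing constant = 0.45790; the posterior for Coin 1 is its product over the sum, 0.1242/0.45790 = 0.2712.

Posterior probability ≈ 0.2712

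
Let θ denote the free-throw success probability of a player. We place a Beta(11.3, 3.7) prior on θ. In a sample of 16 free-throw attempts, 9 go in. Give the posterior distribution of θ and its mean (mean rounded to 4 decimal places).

Observing 9 successes and 7 failures updates Beta(11.3, 3.7) by adding the success and failure counts to the two shape parameters: α = 11.3+9 = 20.3, β = 3.7+7 = 10.7.
E[θ | data] = 20.3/(20.3+10.7) = 0.6548.

Posterior: Beta(20.3, 10.7); mean ≈ 0.6548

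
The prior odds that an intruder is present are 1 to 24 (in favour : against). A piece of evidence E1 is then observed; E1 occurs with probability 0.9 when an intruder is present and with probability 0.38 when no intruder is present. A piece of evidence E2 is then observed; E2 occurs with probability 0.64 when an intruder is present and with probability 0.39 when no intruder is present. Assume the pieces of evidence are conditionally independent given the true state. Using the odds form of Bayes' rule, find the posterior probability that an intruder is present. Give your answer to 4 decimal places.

Prior odds = 1/24 = 0.041667. In log-odds, ln(0.041667) = -3.1781.
Add log likelihood ratios: ln(2.3684) + ln(1.6410) = 1.3575.
Posterior log-odds = -1.8205, so posterior odds = exp(-1.8205) = 0.16194. Converting, P(H|E) = 0.16194/1.1619 = 0.1394.

Posterior probability ≈ 0.1394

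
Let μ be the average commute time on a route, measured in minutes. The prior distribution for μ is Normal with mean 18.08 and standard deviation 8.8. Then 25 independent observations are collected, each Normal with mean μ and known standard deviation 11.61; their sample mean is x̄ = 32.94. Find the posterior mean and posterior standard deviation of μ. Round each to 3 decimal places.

Posterior mean ≈ 31.973; posterior SD ≈ 2.245

With known σ, the Normal prior is conjugate. Weight on the data is w = (n/σ²)/(n/σ² + 1/τ₀²) = 0.185471/(0.185471+0.0129132) = 0.93491.
Posterior mean = w·x̄ + (1−w)·μ₀ = 0.93491·32.94 + 0.065092·18.08 = 31.973. Posterior variance = 1/(0.185471+0.0129132) = 5.04073, so SD = 2.245.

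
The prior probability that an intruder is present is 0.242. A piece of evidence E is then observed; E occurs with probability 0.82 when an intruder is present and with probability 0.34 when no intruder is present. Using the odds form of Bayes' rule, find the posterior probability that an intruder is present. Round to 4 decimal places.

Posterior probability ≈ 0.4350

Prior odds = 0.242/(1−0.242) = 0.31926. In log-odds, ln(0.31926) = -1.1417.
Add log likelihood ratio: ln(2.4118) = 0.88036.
Posterior log-odds = -0.26139, so posterior odds = exp(-0.26139) = 0.76998. Converting, P(H|E) = 0.76998/1.7700 = 0.4350.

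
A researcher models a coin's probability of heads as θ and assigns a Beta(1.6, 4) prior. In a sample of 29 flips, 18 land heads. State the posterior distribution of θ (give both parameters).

Observing 18 successes and 11 failures updates Beta(1.6, 4) by adding the success and failure counts to the two shape parameters: α = 1.6+18 = 19.6, β = 4+11 = 15.

Posterior: Beta(19.6, 15)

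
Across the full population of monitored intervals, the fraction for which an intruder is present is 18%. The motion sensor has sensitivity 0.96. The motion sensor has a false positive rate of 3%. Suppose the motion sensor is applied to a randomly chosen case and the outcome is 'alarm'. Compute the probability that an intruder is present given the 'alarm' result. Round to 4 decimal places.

P(H | E) ≈ 0.8754

Write H for 'an intruder is present'. Prior odds H:¬H = 0.18/0.82 = 0.21951. For the 'alarm' outcome, the likelihood ratio is 0.96/0.03 = 32.000.
Posterior odds = 0.21951 × 32.000 = 7.0244, so P(H|E) = 7.0244/(1+7.0244) = 0.8754.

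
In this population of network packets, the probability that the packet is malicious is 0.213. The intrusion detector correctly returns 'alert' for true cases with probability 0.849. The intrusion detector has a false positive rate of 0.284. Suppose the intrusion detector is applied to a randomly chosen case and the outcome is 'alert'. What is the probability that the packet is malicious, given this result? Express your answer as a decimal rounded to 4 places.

Let H be the event that the packet is malicious. P(H) = 0.213, so P(¬H) = 0.787. With E the 'alert' result, P(E|H) = 0.849 and P(E|¬H) = 0.284.
P(E) = 0.849·0.213 + 0.284·0.787 = 0.18084 + 0.22351 = 0.40434.
By Bayes' theorem, P(H|E) = 0.18084 / 0.40434 = 0.4472.

P(H | E) ≈ 0.4472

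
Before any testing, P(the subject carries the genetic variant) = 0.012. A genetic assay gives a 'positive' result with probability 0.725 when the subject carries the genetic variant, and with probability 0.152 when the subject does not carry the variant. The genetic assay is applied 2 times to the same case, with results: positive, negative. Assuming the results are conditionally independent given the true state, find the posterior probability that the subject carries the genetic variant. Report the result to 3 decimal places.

Posterior P(H) ≈ 0.018

Let H be the event that the subject carries the genetic variant; start with P(H) = 0.012. P('positive'|H) = 0.725, P('positive'|¬H) = 0.152.
Update on result 1 ('positive'): P(H) ← 0.725·0.0120 / (0.725·0.0120 + 0.152·0.9880) = 0.0087000/0.15888 = 0.0548.
Update on result 2 ('negative'): P(H) ← 0.275·0.0548 / (0.275·0.0548 + 0.848·0.9452) = 0.015059/0.81662 = 0.0184.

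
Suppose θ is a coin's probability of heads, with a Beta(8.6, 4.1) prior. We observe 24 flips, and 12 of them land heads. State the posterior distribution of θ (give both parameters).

The binomial likelihood is conjugate to the Beta prior: with 12 successes and 12 failures, the posterior is Beta(8.6+12, 4.1+12) = Beta(20.6, 16.1).

Posterior: Beta(20.6, 16.1)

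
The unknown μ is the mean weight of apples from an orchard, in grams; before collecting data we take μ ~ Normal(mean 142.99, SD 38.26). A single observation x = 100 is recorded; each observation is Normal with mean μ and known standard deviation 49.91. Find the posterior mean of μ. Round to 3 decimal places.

Posterior mean ≈ 127.078

With known σ, the Normal prior is conjugate. Weight on the data is w = (n/σ²)/(n/σ² + 1/τ₀²) = 0.00040144/(0.00040144+0.00068314) = 0.37014.
Posterior mean = w·x̄ + (1−w)·μ₀ = 0.37014·100 + 0.62986·142.99 = 127.078.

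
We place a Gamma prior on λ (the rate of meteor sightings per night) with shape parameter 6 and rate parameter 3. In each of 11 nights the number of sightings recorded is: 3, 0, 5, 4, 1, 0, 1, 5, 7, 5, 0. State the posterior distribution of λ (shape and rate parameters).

The Poisson likelihood adds the total count to the shape and the number of exposure periods to the rate. Here ∑xᵢ = 31 and n = 11, so shape 6→37 and rate 3→14.

Posterior: Gamma(shape=37, rate=14)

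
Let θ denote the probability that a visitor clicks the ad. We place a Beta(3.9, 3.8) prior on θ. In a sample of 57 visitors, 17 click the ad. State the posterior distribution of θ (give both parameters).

Observing 17 successes and 40 failures updates Beta(3.9, 3.8) by adding the success and failure counts to the two shape parameters: α = 3.9+17 = 20.9, β = 3.8+40 = 43.8.

Posterior: Beta(20.9, 43.8)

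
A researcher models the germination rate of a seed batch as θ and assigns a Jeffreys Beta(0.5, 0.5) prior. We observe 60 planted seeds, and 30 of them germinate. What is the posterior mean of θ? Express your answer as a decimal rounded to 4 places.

The binomial likelihood is conjugate to the Beta prior: with 30 successes and 30 failures, the posterior is Beta(0.5+30, 0.5+30) = Beta(30.5, 30.5).
Posterior mean = α/(α+β) = 30.5/61 = 0.5000.

Posterior mean ≈ 0.5000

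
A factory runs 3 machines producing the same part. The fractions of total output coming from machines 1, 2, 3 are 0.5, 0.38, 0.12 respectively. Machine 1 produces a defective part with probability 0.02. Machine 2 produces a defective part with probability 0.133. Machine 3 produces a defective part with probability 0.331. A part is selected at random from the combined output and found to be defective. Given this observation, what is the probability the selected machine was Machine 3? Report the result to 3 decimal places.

Posterior probability ≈ 0.396

P(defective|M1) = 0.02; P(defective|M2) = 0.133; P(defective|M3) = 0.331.
Prior × likelihood for each source: 0.5·0.02=0.01000, 0.38·0.133=0.05054, 0.12·0.331=0.03972. Summing gives P(defective) = 0.10026.
P(Machine 3 | defective) = 0.03972 / 0.10026 = 0.396.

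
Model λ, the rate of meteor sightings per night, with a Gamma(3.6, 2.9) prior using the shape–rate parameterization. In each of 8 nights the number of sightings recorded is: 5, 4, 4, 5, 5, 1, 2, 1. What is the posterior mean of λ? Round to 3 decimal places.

Posterior mean ≈ 2.807

The Poisson likelihood adds the total count to the shape and the number of exposure periods to the rate. Here ∑xᵢ = 27 and n = 8, so shape 3.6→30.6 and rate 2.9→10.9.
Posterior mean = shape/rate = 30.6/10.9 = 2.807.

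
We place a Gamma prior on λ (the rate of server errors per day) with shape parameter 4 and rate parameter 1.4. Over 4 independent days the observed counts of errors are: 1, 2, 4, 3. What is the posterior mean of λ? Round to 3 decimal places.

Total count ∑xᵢ = 10 over n = 4 days.
Gamma is conjugate to the Poisson likelihood: posterior is Gamma(shape = 4+10 = 14, rate = 1.4+4 = 5.4).
E[λ | data] = 14/5.4 = 2.593.

Posterior mean ≈ 2.593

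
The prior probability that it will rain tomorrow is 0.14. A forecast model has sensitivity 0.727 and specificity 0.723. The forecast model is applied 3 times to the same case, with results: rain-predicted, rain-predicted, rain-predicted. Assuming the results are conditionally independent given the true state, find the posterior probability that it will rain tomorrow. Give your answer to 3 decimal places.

With H the event that it will rain tomorrow, the joint likelihood of the observed sequence is P(data|H) = 0.727·0.727·0.727 = 0.38424 and P(data|¬H) = 0.277·0.277·0.277 = 0.021254.
Bayes: P(H|data) = 0.14·0.38424 / (0.14·0.38424 + 0.86·0.021254) = 0.053794/0.072072 = 0.7464.

Posterior P(H) ≈ 0.746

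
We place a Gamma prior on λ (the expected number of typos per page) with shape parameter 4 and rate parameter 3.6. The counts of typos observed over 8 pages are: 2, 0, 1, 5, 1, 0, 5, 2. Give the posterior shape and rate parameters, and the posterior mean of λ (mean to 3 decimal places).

Total count ∑xᵢ = 16 over n = 8 pages.
Gamma is conjugate to the Poisson likelihood: posterior is Gamma(shape = 4+16 = 20, rate = 3.6+8 = 11.6).
E[λ | data] = 20/11.6 = 1.724.

Posterior: Gamma(shape=20, rate=11.6); mean ≈ 1.724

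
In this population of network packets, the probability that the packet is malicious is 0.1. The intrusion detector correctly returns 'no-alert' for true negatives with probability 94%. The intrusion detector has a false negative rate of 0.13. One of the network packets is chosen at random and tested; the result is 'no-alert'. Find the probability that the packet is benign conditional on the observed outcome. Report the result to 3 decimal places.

Write H for 'the packet is malicious'. Prior odds H:¬H = 0.1/0.9 = 0.11111. For the 'no-alert' outcome, the likelihood ratio is 0.13/0.94 = 0.13830.
Posterior odds = 0.11111 × 0.13830 = 0.015366, so P(H|E) = 0.015366/(1+0.015366) = 0.015. Then P(¬H|E) = 1 − 0.015 = 0.985.

P(¬H | E) ≈ 0.985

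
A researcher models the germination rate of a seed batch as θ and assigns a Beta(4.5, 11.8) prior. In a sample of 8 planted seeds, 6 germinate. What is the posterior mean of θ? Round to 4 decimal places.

Posterior mean ≈ 0.4321

Observing 6 successes and 2 failures updates Beta(4.5, 11.8) by adding the success and failure counts to the two shape parameters: α = 4.5+6 = 10.5, β = 11.8+2 = 13.8.
E[θ | data] = 10.5/(10.5+13.8) = 0.4321.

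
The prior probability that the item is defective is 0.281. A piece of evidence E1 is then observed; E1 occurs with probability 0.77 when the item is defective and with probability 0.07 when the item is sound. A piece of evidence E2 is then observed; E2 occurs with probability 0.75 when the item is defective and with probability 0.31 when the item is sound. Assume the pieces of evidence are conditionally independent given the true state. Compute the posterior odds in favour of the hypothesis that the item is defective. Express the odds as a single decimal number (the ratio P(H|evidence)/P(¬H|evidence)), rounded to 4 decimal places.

Posterior odds ≈ 10.4009

Prior odds = 0.281/(1−0.281) = 0.39082. In log-odds, ln(0.39082) = -0.93951.
Add log likelihood ratios: ln(11.000) + ln(2.4194) = 3.2814.
Posterior log-odds = 2.3419, so posterior odds = exp(2.3419) = 10.401.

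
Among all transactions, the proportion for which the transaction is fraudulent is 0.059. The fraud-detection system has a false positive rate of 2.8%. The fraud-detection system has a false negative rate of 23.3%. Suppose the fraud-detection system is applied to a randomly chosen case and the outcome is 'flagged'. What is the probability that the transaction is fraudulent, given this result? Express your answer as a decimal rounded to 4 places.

Let H be the event that the transaction is fraudulent. P(H) = 0.059, so P(¬H) = 0.941. With E the 'flagged' result, P(E|H) = 0.767 and P(E|¬H) = 0.028.
P(E) = 0.767·0.059 + 0.028·0.941 = 0.045253 + 0.026348 = 0.071601.
By Bayes' theorem, P(H|E) = 0.045253 / 0.071601 = 0.6320.

P(H | E) ≈ 0.6320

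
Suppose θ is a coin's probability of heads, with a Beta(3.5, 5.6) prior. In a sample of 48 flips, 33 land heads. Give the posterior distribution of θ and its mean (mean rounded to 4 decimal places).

Posterior: Beta(36.5, 20.6); mean ≈ 0.6392

Observing 33 successes and 15 failures updates Beta(3.5, 5.6) by adding the success and failure counts to the two shape parameters: α = 3.5+33 = 36.5, β = 5.6+15 = 20.6.
Posterior mean = α/(α+β) = 36.5/57.1 = 0.6392.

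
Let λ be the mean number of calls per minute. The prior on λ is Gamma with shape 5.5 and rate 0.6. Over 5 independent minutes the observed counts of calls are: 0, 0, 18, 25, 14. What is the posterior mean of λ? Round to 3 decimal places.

Posterior mean ≈ 11.161

The Poisson likelihood adds the total count to the shape and the number of exposure periods to the rate. Here ∑xᵢ = 57 and n = 5, so shape 5.5→62.5 and rate 0.6→5.6.
E[λ | data] = 62.5/5.6 = 11.161.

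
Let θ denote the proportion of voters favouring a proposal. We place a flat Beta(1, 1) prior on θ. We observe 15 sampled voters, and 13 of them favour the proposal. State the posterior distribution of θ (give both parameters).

Observing 13 successes and 2 failures updates Beta(1, 1) by adding the success and failure counts to the two shape parameters: α = 1+13 = 14, β = 1+2 = 3.

Posterior: Beta(14, 3)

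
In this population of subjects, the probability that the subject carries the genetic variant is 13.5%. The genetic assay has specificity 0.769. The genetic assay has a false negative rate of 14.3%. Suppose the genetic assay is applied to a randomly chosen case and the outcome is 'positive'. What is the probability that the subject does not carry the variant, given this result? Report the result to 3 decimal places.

P(¬H | E) ≈ 0.633

Write H for 'the subject carries the genetic variant'. Prior odds H:¬H = 0.135/0.865 = 0.15607. For the 'positive' outcome, the likelihood ratio is 0.857/0.231 = 3.7100.
Posterior odds = 0.15607 × 3.7100 = 0.57901, so P(H|E) = 0.57901/(1+0.57901) = 0.367. Then P(¬H|E) = 1 − 0.367 = 0.633.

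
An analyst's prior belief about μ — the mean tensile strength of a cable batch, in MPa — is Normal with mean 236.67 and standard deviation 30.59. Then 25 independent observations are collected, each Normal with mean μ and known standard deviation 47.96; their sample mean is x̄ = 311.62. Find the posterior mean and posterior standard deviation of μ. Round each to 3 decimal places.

With known σ, the Normal prior is conjugate. Weight on the data is w = (n/σ²)/(n/σ² + 1/τ₀²) = 0.0108688/(0.0108688+0.00106866) = 0.91048.
Posterior mean = w·x̄ + (1−w)·μ₀ = 0.91048·311.62 + 0.089522·236.67 = 304.910. Posterior variance = 1/(0.0108688+0.00106866) = 83.7699, so SD = 9.153.

Posterior mean ≈ 304.910; posterior SD ≈ 9.153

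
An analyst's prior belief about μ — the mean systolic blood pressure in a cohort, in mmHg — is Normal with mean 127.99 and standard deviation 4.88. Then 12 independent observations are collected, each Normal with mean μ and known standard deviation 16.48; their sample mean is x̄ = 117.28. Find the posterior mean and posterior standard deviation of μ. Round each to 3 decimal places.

With known σ, the Normal prior is conjugate. Weight on the data is w = (n/σ²)/(n/σ² + 1/τ₀²) = 0.0441842/(0.0441842+0.0419914) = 0.51272.
Posterior mean = w·x̄ + (1−w)·μ₀ = 0.51272·117.28 + 0.48728·127.99 = 122.499. Posterior variance = 1/(0.0441842+0.0419914) = 11.6042, so SD = 3.406.

Posterior mean ≈ 122.499; posterior SD ≈ 3.406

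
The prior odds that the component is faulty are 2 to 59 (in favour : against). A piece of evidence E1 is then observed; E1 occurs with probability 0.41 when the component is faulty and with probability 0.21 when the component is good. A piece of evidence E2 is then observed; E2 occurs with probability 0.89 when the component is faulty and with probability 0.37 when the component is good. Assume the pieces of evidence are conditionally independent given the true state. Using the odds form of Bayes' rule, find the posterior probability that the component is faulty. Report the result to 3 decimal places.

Prior odds = 2/59 = 0.033898.
Likelihood ratio for E1 = 0.41/0.21 = 1.9524.
Likelihood ratio for E2 = 0.89/0.37 = 2.4054.
Posterior odds = prior odds × LR₁ × LR₂ = 0.15920.
Posterior probability = odds/(1+odds) = 0.15920/1.1592 = 0.137.

Posterior probability ≈ 0.137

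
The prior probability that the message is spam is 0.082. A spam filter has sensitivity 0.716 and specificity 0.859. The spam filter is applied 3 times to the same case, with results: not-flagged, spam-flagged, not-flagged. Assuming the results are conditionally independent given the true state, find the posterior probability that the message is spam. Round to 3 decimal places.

Posterior P(H) ≈ 0.047

With H the event that the message is spam, the joint likelihood of the observed sequence is P(data|H) = 0.284·0.716·0.284 = 0.057750 and P(data|¬H) = 0.859·0.141·0.859 = 0.10404.
Bayes: P(H|data) = 0.082·0.057750 / (0.082·0.057750 + 0.918·0.10404) = 0.0047355/0.10025 = 0.0472.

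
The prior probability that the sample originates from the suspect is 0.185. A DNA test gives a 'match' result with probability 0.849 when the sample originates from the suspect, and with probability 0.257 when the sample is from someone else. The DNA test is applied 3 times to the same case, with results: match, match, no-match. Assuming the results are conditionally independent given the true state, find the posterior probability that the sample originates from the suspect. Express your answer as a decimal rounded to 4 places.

With H the event that the sample originates from the suspect, the joint likelihood of the observed sequence is P(data|H) = 0.849·0.849·0.151 = 0.10884 and P(data|¬H) = 0.257·0.257·0.743 = 0.049074.
Bayes: P(H|data) = 0.185·0.10884 / (0.185·0.10884 + 0.815·0.049074) = 0.020136/0.060131 = 0.3349.

Posterior P(H) ≈ 0.3349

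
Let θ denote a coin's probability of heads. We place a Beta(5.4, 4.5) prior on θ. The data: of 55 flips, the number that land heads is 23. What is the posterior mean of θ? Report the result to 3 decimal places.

Posterior mean ≈ 0.438

The binomial likelihood is conjugate to the Beta prior: with 23 successes and 32 failures, the posterior is Beta(5.4+23, 4.5+32) = Beta(28.4, 36.5).
Posterior mean = α/(α+β) = 28.4/64.9 = 0.438.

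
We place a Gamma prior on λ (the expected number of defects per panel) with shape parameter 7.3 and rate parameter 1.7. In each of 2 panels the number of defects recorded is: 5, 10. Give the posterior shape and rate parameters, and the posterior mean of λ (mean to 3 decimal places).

The Poisson likelihood adds the total count to the shape and the number of exposure periods to the rate. Here ∑xᵢ = 15 and n = 2, so shape 7.3→22.3 and rate 1.7→3.7.
Posterior mean = shape/rate = 22.3/3.7 = 6.027.

Posterior: Gamma(shape=22.3, rate=3.7); mean ≈ 6.027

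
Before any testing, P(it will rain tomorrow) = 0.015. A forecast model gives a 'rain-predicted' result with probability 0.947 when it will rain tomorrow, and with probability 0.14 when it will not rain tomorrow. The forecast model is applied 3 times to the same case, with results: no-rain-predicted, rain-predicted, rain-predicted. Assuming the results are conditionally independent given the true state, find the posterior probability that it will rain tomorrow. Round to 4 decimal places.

Posterior P(H) ≈ 0.0412

With H the event that it will rain tomorrow, the joint likelihood of the observed sequence is P(data|H) = 0.053·0.947·0.947 = 0.047531 and P(data|¬H) = 0.86·0.14·0.14 = 0.016856.
Bayes: P(H|data) = 0.015·0.047531 / (0.015·0.047531 + 0.985·0.016856) = 0.00071296/0.017316 = 0.0412.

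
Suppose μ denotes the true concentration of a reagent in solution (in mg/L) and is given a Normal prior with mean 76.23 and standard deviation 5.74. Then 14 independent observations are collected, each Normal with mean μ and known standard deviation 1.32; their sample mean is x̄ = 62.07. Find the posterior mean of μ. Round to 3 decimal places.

Prior precision 1/τ₀² = 1/5.74² = 0.0303512; data precision n/σ² = 14/1.32² = 8.03489.
Posterior precision = 0.0303512 + 8.03489 = 8.06525.
Posterior mean = (0.0303512·76.23 + 8.03489·62.07) / 8.06525 = 62.123.

Posterior mean ≈ 62.123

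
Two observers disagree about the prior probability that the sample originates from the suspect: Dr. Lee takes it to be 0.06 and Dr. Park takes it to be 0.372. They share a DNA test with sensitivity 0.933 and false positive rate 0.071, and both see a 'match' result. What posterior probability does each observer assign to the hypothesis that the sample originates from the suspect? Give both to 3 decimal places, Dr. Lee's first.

Dr. Lee: 0.456; Dr. Park: 0.886

The likelihood ratio for a 'match' result is 0.933/0.071 = 13.141.
Dr. Lee: prior odds 0.06/0.94 = 0.063830; posterior odds 0.83878; posterior probability 0.456.
Dr. Park: prior odds 0.372/0.628 = 0.59236; posterior odds 7.7841; posterior probability 0.886.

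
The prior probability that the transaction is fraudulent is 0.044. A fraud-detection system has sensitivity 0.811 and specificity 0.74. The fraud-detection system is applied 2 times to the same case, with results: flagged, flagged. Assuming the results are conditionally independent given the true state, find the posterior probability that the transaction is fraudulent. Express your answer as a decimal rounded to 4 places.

Posterior P(H) ≈ 0.3093

With H the event that the transaction is fraudulent, the joint likelihood of the observed sequence is P(data|H) = 0.811·0.811 = 0.65772 and P(data|¬H) = 0.26·0.26 = 0.067600.
Bayes: P(H|data) = 0.044·0.65772 / (0.044·0.65772 + 0.956·0.067600) = 0.028940/0.093565 = 0.3093.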